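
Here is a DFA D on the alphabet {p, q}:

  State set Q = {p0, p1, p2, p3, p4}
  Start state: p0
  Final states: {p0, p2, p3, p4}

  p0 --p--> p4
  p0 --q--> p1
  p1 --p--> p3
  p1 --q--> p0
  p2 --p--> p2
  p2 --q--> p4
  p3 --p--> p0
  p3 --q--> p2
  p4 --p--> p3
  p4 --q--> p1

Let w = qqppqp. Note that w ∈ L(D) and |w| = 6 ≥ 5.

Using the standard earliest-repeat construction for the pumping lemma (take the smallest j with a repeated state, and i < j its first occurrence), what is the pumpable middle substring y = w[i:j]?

qq

Run of D on w = q q p p q p:
  step 0: p0  (start)
  step 1: p1  (read q: p0→p1)
  step 2: p0  (read q: p1→p0)   ← first repeat (p0 seen earlier)
  step 3: p4  (read p: p0→p4)
  step 4: p3  (read p: p4→p3)
  step 5: p2  (read q: p3→p2)
  step 6: p2  (read p: p2→p2)

So i = 0, j = 2, giving x = w[0:0] = ε, y = w[0:2] = qq, z = w[2:6] = ppqp.
Check: |xy| = 2 ≤ 5 and |y| = 2 ≥ 1. Reading y takes D from p0 back to p0, so every xyⁱz is accepted.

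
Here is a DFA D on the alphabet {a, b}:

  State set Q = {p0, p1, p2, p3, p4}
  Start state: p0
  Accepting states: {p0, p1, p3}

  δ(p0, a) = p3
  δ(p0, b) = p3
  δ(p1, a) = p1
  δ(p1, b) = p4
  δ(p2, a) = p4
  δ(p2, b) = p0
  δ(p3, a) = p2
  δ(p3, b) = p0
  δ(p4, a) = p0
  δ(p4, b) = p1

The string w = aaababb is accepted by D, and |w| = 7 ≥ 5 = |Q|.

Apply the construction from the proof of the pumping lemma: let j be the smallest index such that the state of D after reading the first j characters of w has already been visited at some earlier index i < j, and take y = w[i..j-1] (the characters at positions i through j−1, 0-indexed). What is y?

a

Run of D on w = a a a b a b b:
  step 0: p0  (start)
  step 1: p3  (read a: p0→p3)
  step 2: p2  (read a: p3→p2)
  step 3: p4  (read a: p2→p4)
  step 4: p1  (read b: p4→p1)
  step 5: p1  (read a: p1→p1)   ← first repeat (p1 seen earlier)
  step 6: p4  (read b: p1→p4)
  step 7: p1  (read b: p4→p1)

So i = 4, j = 5, giving x = w[0:4] = aaab, y = w[4:5] = a, z = w[5:7] = bb.
Check: |xy| = 5 ≤ 5 and |y| = 1 ≥ 1. Reading y takes D from p1 back to p1, so every xyⁱz is accepted.
The DFA has 5 states, so the proof of the pumping lemma guarantees a repeated state among the first 5+1 visited; the segment between the two visits is the pumpable y.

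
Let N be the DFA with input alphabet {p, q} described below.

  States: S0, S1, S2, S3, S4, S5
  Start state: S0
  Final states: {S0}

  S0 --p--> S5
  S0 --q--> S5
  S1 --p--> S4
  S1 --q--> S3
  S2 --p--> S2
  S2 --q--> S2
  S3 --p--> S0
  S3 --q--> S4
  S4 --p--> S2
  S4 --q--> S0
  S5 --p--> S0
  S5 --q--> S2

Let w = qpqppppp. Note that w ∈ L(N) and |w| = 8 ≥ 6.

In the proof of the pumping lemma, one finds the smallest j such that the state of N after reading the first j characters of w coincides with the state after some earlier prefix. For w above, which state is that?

S0

State sequence: S0 -q-> S5 -p-> S0 -q-> S5 -p-> S0 -p-> S5 -p-> S0 -p-> S5 -p-> S0
First repeat at step 2: S0 was already visited.

The earliest repeat is at step j = 2: N is in S0, which it already visited at step i = 0.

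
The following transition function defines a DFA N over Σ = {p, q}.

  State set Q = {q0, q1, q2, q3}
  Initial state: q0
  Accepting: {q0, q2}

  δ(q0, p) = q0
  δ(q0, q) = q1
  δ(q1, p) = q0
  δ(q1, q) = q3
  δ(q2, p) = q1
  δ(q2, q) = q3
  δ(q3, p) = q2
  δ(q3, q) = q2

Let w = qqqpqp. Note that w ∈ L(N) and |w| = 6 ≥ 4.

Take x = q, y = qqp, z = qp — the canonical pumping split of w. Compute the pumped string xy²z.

xy^2z = q·qqp·qqp·qp = qqqpqqpqp.
Reading y = qqp takes N from q1 back to q1, so after x·y·y the machine is still in q1, and z then leads to the accepting state q2. Hence qqqpqqpqp ∈ L(N).

qqqpqqpqp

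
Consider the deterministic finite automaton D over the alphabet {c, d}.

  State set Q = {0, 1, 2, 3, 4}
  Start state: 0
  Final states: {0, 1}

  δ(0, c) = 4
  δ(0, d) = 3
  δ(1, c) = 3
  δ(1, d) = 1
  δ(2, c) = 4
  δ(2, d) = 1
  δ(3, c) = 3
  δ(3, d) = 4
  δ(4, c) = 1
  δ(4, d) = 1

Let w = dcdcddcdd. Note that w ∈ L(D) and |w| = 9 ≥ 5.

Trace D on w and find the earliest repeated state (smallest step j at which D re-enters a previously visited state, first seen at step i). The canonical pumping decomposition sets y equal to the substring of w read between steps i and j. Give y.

c

State sequence: 0 -d-> 3 -c-> 3 -d-> 4 -c-> 1 -d-> 1 -d-> 1 -c-> 3 -d-> 4 -d-> 1
First repeat at step 2: 3 was already visited.

So i = 1, j = 2, giving x = w[0:1] = d, y = w[1:2] = c, z = w[2:9] = dcddcdd.
Check: |xy| = 2 ≤ 5 and |y| = 1 ≥ 1. Reading y takes D from 3 back to 3, so every xyⁱz is accepted.
Since D has 5 states, any run of length ≥ 5 visits 5+1 states, so by pigeonhole some state repeats within the first 5 steps — that repeat gives the pumpable loop.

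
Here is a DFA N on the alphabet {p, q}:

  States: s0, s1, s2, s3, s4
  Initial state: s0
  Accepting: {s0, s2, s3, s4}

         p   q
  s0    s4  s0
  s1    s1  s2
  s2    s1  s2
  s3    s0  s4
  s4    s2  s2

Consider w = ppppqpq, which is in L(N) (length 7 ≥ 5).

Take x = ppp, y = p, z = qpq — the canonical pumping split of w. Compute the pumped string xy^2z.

xy^2z = ppp·p·p·qpq = pppppqpq.
Reading y = p takes N from s1 back to s1, so after x·y·y the machine is still in s1, and z then leads to the accepting state s2. Hence pppppqpq ∈ L(N).

pppppqpq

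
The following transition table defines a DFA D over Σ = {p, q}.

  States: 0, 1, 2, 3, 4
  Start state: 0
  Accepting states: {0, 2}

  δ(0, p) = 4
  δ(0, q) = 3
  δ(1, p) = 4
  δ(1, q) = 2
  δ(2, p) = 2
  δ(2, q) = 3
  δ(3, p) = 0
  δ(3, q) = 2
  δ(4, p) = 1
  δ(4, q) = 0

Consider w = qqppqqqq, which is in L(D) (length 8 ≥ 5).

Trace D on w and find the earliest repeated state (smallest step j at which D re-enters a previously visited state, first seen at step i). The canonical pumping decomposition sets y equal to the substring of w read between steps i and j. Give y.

Run of D on w = q q p p q q q q:
  step 0: 0  (start)
  step 1: 3  (read q: 0→3)
  step 2: 2  (read q: 3→2)
  step 3: 2  (read p: 2→2)   ← first repeat (2 seen earlier)
  step 4: 2  (read p: 2→2)
  step 5: 3  (read q: 2→3)
  step 6: 2  (read q: 3→2)
  step 7: 3  (read q: 2→3)
  step 8: 2  (read q: 3→2)

So i = 2, j = 3, giving x = w[0:2] = qq, y = w[2:3] = p, z = w[3:8] = pqqqq.
Check: |xy| = 3 ≤ 5 and |y| = 1 ≥ 1. Reading y takes D from 2 back to 2, so every xyⁱz is accepted.
With |Q| = 5, pigeonhole forces a state repeat no later than step 5; the substring read between the first and second visits to that state can be pumped.

p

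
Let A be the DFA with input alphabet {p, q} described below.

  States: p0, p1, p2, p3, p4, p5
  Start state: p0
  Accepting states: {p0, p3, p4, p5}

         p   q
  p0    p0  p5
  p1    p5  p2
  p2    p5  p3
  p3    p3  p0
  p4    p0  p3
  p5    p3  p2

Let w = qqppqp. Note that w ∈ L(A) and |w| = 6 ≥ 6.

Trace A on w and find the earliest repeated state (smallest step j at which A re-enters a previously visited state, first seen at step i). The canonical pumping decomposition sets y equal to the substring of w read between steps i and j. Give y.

Run of A on w = q q p p q p:
  step 0: p0  (start)
  step 1: p5  (read q: p0→p5)
  step 2: p2  (read q: p5→p2)
  step 3: p5  (read p: p2→p5)   ← first repeat (p5 seen earlier)
  step 4: p3  (read p: p5→p3)
  step 5: p0  (read q: p3→p0)
  step 6: p0  (read p: p0→p0)

So i = 1, j = 3, giving x = w[0:1] = q, y = w[1:3] = qp, z = w[3:6] = pqp.
Check: |xy| = 3 ≤ 6 and |y| = 2 ≥ 1. Reading y takes A from p5 back to p5, so every xyⁱz is accepted.

qp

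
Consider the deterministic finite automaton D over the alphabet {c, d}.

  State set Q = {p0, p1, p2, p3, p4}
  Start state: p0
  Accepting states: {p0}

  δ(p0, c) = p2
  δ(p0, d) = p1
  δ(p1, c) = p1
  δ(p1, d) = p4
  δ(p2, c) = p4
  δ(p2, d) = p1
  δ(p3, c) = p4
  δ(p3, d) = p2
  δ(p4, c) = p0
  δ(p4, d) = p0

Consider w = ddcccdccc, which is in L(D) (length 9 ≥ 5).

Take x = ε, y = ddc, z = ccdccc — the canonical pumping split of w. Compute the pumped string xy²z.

xy^2z = ε·ddc·ddc·ccdccc = ddcddcccdccc.
Reading y = ddc takes D from p0 back to p0, so after x·y·y the machine is still in p0, and z then leads to the accepting state p0. Hence ddcddcccdccc ∈ L(D).

ddcddcccdccc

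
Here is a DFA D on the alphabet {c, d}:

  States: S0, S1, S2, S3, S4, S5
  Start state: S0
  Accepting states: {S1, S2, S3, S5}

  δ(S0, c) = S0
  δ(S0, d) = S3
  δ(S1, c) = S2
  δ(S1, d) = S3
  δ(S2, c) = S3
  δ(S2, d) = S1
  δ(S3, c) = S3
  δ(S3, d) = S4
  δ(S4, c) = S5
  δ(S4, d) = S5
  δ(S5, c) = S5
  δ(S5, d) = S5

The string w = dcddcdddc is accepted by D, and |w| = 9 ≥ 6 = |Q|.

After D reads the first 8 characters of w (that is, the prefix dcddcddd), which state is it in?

State sequence: S0 -d-> S3 -c-> S3 -d-> S4 -d-> S5 -c-> S5 -d-> S5 -d-> S5 -d-> S5

After reading 8 characters, D is in state S5.

S5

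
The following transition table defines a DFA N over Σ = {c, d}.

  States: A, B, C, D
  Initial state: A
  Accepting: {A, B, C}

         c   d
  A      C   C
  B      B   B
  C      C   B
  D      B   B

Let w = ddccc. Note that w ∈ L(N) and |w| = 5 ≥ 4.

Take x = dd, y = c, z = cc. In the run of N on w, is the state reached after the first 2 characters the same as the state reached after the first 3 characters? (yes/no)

yes

Run of N on the first 3 characters of w = d d c:
  step 0: A  (start)
  step 1: C  (read d: A→C)
  step 2: B  (read d: C→B)
  step 3: B  (read c: B→B)

After x (step 2): B. After xy (step 3): B.
They match, so y = c drives N around a cycle from B back to itself; pumping y any number of times keeps N in B before reading z, and xyⁱz ∈ L(N) for every i ≥ 0.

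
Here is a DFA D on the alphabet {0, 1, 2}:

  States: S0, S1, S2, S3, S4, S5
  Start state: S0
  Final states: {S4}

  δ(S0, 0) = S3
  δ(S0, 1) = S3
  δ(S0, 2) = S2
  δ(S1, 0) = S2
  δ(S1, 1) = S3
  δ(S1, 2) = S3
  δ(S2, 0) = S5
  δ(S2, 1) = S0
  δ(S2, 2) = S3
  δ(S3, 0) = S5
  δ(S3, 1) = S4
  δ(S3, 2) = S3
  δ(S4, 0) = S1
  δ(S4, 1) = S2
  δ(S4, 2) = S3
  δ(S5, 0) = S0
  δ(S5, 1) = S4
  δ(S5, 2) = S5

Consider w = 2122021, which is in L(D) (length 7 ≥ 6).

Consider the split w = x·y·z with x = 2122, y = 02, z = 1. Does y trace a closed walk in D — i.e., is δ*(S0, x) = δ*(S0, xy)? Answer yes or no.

Run of D on the first 6 characters of w = 2 1 2 2 0 2:
  step 0: S0  (start)
  step 1: S2  (read 2: S0→S2)
  step 2: S0  (read 1: S2→S0)
  step 3: S2  (read 2: S0→S2)
  step 4: S3  (read 2: S2→S3)
  step 5: S5  (read 0: S3→S5)
  step 6: S5  (read 2: S5→S5)

After x (step 4): S3. After xy (step 6): S5.
They differ (S3 ≠ S5), so y is not a cycle from the state after x; this split is not the one the pumping-lemma construction produces, and pumping y need not keep the string in L(D).

no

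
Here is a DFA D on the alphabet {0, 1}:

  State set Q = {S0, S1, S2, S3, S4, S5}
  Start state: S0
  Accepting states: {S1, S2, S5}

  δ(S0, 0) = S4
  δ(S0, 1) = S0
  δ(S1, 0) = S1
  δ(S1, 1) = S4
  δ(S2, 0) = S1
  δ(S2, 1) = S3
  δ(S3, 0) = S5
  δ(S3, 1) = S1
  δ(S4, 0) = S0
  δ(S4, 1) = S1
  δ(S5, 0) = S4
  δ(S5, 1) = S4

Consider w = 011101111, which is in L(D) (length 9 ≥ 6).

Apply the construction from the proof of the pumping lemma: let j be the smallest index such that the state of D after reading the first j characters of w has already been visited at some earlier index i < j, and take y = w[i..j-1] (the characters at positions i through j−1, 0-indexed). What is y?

11

State sequence: S0 -0-> S4 -1-> S1 -1-> S4 -1-> S1 -0-> S1 -1-> S4 -1-> S1 -1-> S4 -1-> S1
First repeat at step 3: S4 was already visited.

So i = 1, j = 3, giving x = w[0:1] = 0, y = w[1:3] = 11, z = w[3:9] = 101111.
Check: |xy| = 3 ≤ 6 and |y| = 2 ≥ 1. Reading y takes D from S4 back to S4, so every xyⁱz is accepted.
With |Q| = 6, pigeonhole forces a state repeat no later than step 6; the substring read between the first and second visits to that state can be pumped.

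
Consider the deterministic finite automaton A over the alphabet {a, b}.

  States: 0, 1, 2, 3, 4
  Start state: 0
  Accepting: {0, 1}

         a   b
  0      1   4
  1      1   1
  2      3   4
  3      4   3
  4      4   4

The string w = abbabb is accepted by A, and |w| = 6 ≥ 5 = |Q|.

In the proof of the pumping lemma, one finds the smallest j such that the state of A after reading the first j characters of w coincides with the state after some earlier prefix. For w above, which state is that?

1

State sequence: 0 -a-> 1 -b-> 1 -b-> 1 -a-> 1 -b-> 1 -b-> 1
First repeat at step 2: 1 was already visited.

The earliest repeat is at step j = 2: A is in 1, which it already visited at step i = 1.
Since A has 5 states, any run of length ≥ 5 visits 5+1 states, so by pigeonhole some state repeats within the first 5 steps — that repeat gives the pumpable loop.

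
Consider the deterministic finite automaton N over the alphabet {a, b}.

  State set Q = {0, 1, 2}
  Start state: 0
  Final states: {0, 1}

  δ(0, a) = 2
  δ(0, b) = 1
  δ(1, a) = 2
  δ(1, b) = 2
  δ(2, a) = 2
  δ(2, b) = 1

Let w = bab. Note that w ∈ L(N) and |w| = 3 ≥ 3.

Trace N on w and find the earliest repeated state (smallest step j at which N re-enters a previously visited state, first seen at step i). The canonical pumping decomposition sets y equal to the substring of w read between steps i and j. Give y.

ab

State sequence: 0 -b-> 1 -a-> 2 -b-> 1
First repeat at step 3: 1 was already visited.

So i = 1, j = 3, giving x = w[0:1] = b, y = w[1:3] = ab, z = w[3:3] = ε.
Check: |xy| = 3 ≤ 3 and |y| = 2 ≥ 1. Reading y takes N from 1 back to 1, so every xyⁱz is accepted.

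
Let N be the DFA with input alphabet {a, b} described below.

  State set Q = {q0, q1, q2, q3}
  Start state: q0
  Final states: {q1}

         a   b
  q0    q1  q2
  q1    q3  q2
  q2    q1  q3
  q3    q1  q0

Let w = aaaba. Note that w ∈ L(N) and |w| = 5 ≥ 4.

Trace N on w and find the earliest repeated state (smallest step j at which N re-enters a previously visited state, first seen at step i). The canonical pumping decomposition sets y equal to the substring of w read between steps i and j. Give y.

State sequence: q0 -a-> q1 -a-> q3 -a-> q1 -b-> q2 -a-> q1
First repeat at step 3: q1 was already visited.

So i = 1, j = 3, giving x = w[0:1] = a, y = w[1:3] = aa, z = w[3:5] = ba.
Check: |xy| = 3 ≤ 4 and |y| = 2 ≥ 1. Reading y takes N from q1 back to q1, so every xyⁱz is accepted.

aa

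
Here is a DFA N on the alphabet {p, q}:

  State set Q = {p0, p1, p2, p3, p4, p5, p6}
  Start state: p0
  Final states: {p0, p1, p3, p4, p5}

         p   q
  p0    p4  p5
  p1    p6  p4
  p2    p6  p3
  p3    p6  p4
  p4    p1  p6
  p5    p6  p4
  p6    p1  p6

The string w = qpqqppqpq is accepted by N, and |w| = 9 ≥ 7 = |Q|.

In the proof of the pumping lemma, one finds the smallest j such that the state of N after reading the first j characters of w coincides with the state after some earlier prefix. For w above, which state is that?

p6

Run of N on w = q p q q p p q p q:
  step 0: p0  (start)
  step 1: p5  (read q: p0→p5)
  step 2: p6  (read p: p5→p6)
  step 3: p6  (read q: p6→p6)   ← first repeat (p6 seen earlier)
  step 4: p6  (read q: p6→p6)
  step 5: p1  (read p: p6→p1)
  step 6: p6  (read p: p1→p6)
  step 7: p6  (read q: p6→p6)
  step 8: p1  (read p: p6→p1)
  step 9: p4  (read q: p1→p4)

The earliest repeat is at step j = 3: N is in p6, which it already visited at step i = 2.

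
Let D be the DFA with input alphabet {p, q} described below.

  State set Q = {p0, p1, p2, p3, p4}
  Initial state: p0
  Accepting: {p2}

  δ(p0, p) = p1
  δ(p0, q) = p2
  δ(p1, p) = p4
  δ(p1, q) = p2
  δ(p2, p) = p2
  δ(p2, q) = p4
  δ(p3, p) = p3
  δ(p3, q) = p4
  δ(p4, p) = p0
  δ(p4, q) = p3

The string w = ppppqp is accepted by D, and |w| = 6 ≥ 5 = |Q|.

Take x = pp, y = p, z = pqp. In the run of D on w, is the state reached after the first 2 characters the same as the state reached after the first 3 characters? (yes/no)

Run of D on the first 3 characters of w = p p p:
  step 0: p0  (start)
  step 1: p1  (read p: p0→p1)
  step 2: p4  (read p: p1→p4)
  step 3: p0  (read p: p4→p0)

After x (step 2): p4. After xy (step 3): p0.
They differ (p4 ≠ p0), so y is not a cycle from the state after x; this split is not the one the pumping-lemma construction produces, and pumping y need not keep the string in L(D).

no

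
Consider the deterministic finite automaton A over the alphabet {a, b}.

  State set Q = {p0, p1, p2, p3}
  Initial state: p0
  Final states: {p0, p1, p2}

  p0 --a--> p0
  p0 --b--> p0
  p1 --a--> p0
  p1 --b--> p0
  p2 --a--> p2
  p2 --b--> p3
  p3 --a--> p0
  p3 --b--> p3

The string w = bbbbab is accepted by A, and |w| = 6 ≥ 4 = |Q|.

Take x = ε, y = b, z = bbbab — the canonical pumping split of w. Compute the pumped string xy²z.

bbbbbab

xy^2z = ε·b·b·bbbab = bbbbbab.
Reading y = b takes A from p0 back to p0, so after x·y·y the machine is still in p0, and z then leads to the accepting state p0. Hence bbbbbab ∈ L(A).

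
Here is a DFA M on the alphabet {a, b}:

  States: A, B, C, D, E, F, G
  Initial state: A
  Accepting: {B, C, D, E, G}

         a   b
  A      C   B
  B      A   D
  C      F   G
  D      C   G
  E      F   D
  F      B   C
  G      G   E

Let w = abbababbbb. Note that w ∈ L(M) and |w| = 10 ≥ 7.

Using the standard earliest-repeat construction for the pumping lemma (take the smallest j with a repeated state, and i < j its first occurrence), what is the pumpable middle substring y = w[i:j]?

bbab

Run of M on w = a b b a b a b b b b:
  step 0: A  (start)
  step 1: C  (read a: A→C)
  step 2: G  (read b: C→G)
  step 3: E  (read b: G→E)
  step 4: F  (read a: E→F)
  step 5: C  (read b: F→C)   ← first repeat (C seen earlier)
  step 6: F  (read a: C→F)
  step 7: C  (read b: F→C)
  step 8: G  (read b: C→G)
  step 9: E  (read b: G→E)
  step 10: D  (read b: E→D)

So i = 1, j = 5, giving x = w[0:1] = a, y = w[1:5] = bbab, z = w[5:10] = abbbb.
Check: |xy| = 5 ≤ 7 and |y| = 4 ≥ 1. Reading y takes M from C back to C, so every xyⁱz is accepted.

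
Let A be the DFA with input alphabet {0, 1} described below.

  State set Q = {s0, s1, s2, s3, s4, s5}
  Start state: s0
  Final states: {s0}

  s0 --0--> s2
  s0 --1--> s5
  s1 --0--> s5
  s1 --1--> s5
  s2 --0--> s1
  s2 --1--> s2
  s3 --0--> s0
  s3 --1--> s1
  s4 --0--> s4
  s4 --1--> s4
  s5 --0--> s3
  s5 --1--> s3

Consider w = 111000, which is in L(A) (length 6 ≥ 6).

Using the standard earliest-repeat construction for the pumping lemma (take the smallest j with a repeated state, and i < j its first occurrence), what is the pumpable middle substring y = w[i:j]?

110

Run of A on w = 1 1 1 0 0 0:
  step 0: s0  (start)
  step 1: s5  (read 1: s0→s5)
  step 2: s3  (read 1: s5→s3)
  step 3: s1  (read 1: s3→s1)
  step 4: s5  (read 0: s1→s5)   ← first repeat (s5 seen earlier)
  step 5: s3  (read 0: s5→s3)
  step 6: s0  (read 0: s3→s0)

So i = 1, j = 4, giving x = w[0:1] = 1, y = w[1:4] = 110, z = w[4:6] = 00.
Check: |xy| = 4 ≤ 6 and |y| = 3 ≥ 1. Reading y takes A from s5 back to s5, so every xyⁱz is accepted.
The DFA has 6 states, so the proof of the pumping lemma guarantees a repeated state among the first 6+1 visited; the segment between the two visits is the pumpable y.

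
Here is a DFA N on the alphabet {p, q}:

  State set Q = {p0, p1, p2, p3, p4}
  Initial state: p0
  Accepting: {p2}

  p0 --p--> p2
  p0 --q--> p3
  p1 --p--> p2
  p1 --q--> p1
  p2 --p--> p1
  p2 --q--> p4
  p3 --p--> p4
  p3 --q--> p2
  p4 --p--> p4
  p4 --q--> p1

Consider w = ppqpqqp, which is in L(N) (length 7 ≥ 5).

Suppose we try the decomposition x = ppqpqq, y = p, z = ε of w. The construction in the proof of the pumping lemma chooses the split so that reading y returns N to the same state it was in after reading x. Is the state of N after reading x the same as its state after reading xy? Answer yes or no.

no

State sequence: p0 -p-> p2 -p-> p1 -q-> p1 -p-> p2 -q-> p4 -q-> p1 -p-> p2

After x (step 6): p1. After xy (step 7): p2.
They differ (p1 ≠ p2), so y is not a cycle from the state after x; this split is not the one the pumping-lemma construction produces, and pumping y need not keep the string in L(N).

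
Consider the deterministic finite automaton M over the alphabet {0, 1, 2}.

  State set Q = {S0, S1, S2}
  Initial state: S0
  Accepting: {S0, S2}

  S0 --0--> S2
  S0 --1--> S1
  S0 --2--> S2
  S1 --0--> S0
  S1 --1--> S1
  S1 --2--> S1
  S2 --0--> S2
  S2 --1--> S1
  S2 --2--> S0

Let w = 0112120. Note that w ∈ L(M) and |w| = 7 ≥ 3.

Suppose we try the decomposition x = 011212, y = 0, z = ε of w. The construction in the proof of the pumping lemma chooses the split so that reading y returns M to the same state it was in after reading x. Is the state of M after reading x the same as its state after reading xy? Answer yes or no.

no

State sequence: S0 -0-> S2 -1-> S1 -1-> S1 -2-> S1 -1-> S1 -2-> S1 -0-> S0

After x (step 6): S1. After xy (step 7): S0.
They differ (S1 ≠ S0), so y is not a cycle from the state after x; this split is not the one the pumping-lemma construction produces, and pumping y need not keep the string in L(M).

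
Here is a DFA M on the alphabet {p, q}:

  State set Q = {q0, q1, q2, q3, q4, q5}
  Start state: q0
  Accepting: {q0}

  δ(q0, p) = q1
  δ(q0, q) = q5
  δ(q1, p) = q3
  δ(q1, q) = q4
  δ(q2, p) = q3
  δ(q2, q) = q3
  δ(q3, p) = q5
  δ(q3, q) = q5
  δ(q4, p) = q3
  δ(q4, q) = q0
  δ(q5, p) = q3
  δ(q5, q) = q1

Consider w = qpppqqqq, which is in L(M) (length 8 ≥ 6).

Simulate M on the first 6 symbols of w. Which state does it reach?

q1

Run of M on the first 6 characters of w = q p p p q q:
  step 0: q0  (start)
  step 1: q5  (read q: q0→q5)
  step 2: q3  (read p: q5→q3)
  step 3: q5  (read p: q3→q5)
  step 4: q3  (read p: q5→q3)
  step 5: q5  (read q: q3→q5)
  step 6: q1  (read q: q5→q1)

After reading 6 characters, M is in state q1.
(This kind of state-tracing is the core of the pumping-lemma construction: with 6 states, pigeonhole forces a repeat within the first 6 steps.)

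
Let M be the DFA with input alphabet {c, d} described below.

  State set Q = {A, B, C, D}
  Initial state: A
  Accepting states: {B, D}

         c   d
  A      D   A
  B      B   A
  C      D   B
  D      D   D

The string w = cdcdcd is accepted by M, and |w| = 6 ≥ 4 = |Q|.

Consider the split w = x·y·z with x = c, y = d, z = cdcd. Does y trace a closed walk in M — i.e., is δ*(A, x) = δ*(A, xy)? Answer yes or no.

yes

Run of M on the first 2 characters of w = c d:
  step 0: A  (start)
  step 1: D  (read c: A→D)
  step 2: D  (read d: D→D)

After x (step 1): D. After xy (step 2): D.
They match, so y = d drives M around a cycle from D back to itself; pumping y any number of times keeps M in D before reading z, and xyⁱz ∈ L(M) for every i ≥ 0.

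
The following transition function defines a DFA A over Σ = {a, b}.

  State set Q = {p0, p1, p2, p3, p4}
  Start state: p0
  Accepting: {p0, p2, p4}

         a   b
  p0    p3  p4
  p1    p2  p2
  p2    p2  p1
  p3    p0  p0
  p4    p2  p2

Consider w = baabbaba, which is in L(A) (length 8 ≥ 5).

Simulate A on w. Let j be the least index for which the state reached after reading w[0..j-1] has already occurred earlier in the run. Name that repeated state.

Run of A on w = b a a b b a b a:
  step 0: p0  (start)
  step 1: p4  (read b: p0→p4)
  step 2: p2  (read a: p4→p2)
  step 3: p2  (read a: p2→p2)   ← first repeat (p2 seen earlier)
  step 4: p1  (read b: p2→p1)
  step 5: p2  (read b: p1→p2)
  step 6: p2  (read a: p2→p2)
  step 7: p1  (read b: p2→p1)
  step 8: p2  (read a: p1→p2)

The earliest repeat is at step j = 3: A is in p2, which it already visited at step i = 2.
With |Q| = 5, pigeonhole forces a state repeat no later than step 5; the substring read between the first and second visits to that state can be pumped.

p2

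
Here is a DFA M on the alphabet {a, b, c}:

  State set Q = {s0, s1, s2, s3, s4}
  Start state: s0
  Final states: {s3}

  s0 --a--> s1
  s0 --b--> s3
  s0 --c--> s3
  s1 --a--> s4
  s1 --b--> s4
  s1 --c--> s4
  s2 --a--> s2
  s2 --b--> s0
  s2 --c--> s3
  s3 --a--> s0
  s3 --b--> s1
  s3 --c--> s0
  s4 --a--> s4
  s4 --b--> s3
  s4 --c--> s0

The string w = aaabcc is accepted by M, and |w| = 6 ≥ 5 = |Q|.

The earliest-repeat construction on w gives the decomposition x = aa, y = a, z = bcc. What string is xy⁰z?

xy⁰z = xz = aa·bcc = aabcc.
Reading y = a takes M from s4 back to s4, so after x the machine is still in s4, and z then leads to the accepting state s3. Hence aabcc ∈ L(M).

aabcc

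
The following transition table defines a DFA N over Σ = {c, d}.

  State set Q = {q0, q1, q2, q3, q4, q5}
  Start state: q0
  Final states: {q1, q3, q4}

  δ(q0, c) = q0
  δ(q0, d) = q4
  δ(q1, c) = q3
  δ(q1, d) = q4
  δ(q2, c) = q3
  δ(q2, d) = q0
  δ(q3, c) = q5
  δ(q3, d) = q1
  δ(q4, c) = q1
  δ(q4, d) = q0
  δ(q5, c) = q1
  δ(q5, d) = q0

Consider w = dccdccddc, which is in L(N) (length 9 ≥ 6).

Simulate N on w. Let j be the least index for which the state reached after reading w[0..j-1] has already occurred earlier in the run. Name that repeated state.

q1

State sequence: q0 -d-> q4 -c-> q1 -c-> q3 -d-> q1 -c-> q3 -c-> q5 -d-> q0 -d-> q4 -c-> q1
First repeat at step 4: q1 was already visited.

The earliest repeat is at step j = 4: N is in q1, which it already visited at step i = 2.
The DFA has 6 states, so the proof of the pumping lemma guarantees a repeated state among the first 6+1 visited; the segment between the two visits is the pumpable y.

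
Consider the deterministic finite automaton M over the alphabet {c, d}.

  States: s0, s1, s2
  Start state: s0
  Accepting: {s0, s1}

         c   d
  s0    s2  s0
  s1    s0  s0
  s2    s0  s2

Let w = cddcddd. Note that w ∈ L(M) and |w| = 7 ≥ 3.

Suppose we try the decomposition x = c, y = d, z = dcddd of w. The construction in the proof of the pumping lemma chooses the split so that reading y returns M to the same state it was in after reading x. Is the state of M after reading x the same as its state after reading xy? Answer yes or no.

State sequence: s0 -c-> s2 -d-> s2

After x (step 1): s2. After xy (step 2): s2.
They match, so y = d drives M around a cycle from s2 back to itself; pumping y any number of times keeps M in s2 before reading z, and xyⁱz ∈ L(M) for every i ≥ 0.

yes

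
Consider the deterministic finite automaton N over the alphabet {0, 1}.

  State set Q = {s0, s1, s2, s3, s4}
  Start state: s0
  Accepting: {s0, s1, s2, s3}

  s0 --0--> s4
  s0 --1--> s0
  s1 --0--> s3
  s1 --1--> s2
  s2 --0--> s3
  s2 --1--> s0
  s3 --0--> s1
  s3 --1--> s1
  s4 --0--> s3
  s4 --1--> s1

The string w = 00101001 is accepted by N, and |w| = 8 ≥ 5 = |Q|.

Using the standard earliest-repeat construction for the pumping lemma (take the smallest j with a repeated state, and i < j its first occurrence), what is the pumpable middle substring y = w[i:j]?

10

Run of N on w = 0 0 1 0 1 0 0 1:
  step 0: s0  (start)
  step 1: s4  (read 0: s0→s4)
  step 2: s3  (read 0: s4→s3)
  step 3: s1  (read 1: s3→s1)
  step 4: s3  (read 0: s1→s3)   ← first repeat (s3 seen earlier)
  step 5: s1  (read 1: s3→s1)
  step 6: s3  (read 0: s1→s3)
  step 7: s1  (read 0: s3→s1)
  step 8: s2  (read 1: s1→s2)

So i = 2, j = 4, giving x = w[0:2] = 00, y = w[2:4] = 10, z = w[4:8] = 1001.
Check: |xy| = 4 ≤ 5 and |y| = 2 ≥ 1. Reading y takes N from s3 back to s3, so every xyⁱz is accepted.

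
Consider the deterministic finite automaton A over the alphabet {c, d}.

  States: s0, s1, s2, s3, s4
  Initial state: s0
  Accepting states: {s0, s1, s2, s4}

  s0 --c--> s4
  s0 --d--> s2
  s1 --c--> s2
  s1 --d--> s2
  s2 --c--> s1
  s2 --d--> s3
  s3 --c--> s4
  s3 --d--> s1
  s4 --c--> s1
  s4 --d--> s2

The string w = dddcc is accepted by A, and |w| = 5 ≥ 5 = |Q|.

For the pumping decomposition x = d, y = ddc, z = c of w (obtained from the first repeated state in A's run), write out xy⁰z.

dc

xy⁰z = xz = d·c = dc.
Reading y = ddc takes A from s2 back to s2, so after x the machine is still in s2, and z then leads to the accepting state s1. Hence dc ∈ L(A).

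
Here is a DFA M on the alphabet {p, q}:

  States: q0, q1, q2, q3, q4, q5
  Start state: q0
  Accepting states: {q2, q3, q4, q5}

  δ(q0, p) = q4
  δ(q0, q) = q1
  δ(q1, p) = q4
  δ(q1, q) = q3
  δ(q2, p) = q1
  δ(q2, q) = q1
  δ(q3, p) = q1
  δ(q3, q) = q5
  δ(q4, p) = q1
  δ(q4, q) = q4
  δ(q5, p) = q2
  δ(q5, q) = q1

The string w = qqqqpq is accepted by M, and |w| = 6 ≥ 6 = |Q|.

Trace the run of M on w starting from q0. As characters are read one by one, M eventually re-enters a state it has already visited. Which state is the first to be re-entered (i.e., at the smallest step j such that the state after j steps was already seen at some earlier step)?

State sequence: q0 -q-> q1 -q-> q3 -q-> q5 -q-> q1 -p-> q4 -q-> q4
First repeat at step 4: q1 was already visited.

The earliest repeat is at step j = 4: M is in q1, which it already visited at step i = 1.
Since M has 6 states, any run of length ≥ 6 visits 6+1 states, so by pigeonhole some state repeats within the first 6 steps — that repeat gives the pumpable loop.

q1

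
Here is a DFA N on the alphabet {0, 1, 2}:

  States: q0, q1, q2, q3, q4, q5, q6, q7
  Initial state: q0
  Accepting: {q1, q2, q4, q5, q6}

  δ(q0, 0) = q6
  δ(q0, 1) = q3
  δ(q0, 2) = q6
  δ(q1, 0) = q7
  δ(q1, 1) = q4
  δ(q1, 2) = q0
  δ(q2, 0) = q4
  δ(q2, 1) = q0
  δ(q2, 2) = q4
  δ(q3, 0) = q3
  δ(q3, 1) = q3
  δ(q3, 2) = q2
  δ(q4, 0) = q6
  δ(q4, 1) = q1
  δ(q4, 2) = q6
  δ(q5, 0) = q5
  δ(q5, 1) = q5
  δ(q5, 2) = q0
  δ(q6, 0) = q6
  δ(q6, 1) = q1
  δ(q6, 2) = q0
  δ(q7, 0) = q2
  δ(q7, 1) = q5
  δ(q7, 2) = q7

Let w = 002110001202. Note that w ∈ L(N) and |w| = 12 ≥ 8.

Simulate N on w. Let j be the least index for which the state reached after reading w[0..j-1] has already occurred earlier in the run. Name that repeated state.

q6

State sequence: q0 -0-> q6 -0-> q6 -2-> q0 -1-> q3 -1-> q3 -0-> q3 -0-> q3 -0-> q3 -1-> q3 -2-> q2 -0-> q4 -2-> q6
First repeat at step 2: q6 was already visited.

The earliest repeat is at step j = 2: N is in q6, which it already visited at step i = 1.
Since N has 8 states, any run of length ≥ 8 visits 8+1 states, so by pigeonhole some state repeats within the first 8 steps — that repeat gives the pumpable loop.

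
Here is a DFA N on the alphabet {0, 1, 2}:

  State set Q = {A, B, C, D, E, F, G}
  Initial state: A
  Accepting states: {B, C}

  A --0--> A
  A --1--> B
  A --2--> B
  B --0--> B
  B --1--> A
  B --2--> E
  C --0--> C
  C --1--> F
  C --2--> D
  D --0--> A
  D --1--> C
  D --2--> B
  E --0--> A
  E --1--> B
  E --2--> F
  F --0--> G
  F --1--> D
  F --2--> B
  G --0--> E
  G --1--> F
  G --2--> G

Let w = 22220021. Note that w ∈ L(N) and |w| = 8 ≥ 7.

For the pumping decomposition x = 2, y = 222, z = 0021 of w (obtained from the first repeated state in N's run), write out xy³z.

xy^3z = 2·222·222·222·0021 = 22222222220021.
Reading y = 222 takes N from B back to B, so after x·y·y·y the machine is still in B, and z then leads to the accepting state B. Hence 22222222220021 ∈ L(N).

22222222220021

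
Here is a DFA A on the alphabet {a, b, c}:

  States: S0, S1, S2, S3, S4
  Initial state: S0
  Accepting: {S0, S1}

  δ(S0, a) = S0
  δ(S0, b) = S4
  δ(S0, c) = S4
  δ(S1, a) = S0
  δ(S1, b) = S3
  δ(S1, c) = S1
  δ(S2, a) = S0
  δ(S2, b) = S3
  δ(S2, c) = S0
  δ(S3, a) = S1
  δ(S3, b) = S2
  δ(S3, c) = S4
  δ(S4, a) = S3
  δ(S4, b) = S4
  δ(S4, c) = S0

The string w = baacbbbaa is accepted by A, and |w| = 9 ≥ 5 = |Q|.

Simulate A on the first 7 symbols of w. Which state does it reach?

S3

Run of A on the first 7 characters of w = b a a c b b b:
  step 0: S0  (start)
  step 1: S4  (read b: S0→S4)
  step 2: S3  (read a: S4→S3)
  step 3: S1  (read a: S3→S1)
  step 4: S1  (read c: S1→S1)
  step 5: S3  (read b: S1→S3)
  step 6: S2  (read b: S3→S2)
  step 7: S3  (read b: S2→S3)

After reading 7 characters, A is in state S3.
(This kind of state-tracing is the core of the pumping-lemma construction: with 5 states, pigeonhole forces a repeat within the first 5 steps.)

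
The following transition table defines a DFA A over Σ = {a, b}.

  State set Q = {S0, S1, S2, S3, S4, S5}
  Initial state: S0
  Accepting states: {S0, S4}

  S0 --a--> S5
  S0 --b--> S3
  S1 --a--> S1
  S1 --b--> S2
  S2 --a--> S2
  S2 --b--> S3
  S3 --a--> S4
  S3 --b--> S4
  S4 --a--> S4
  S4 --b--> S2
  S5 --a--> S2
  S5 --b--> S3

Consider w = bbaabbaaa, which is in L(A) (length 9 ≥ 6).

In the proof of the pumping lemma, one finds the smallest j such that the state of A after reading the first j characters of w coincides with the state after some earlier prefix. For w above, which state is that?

Run of A on w = b b a a b b a a a:
  step 0: S0  (start)
  step 1: S3  (read b: S0→S3)
  step 2: S4  (read b: S3→S4)
  step 3: S4  (read a: S4→S4)   ← first repeat (S4 seen earlier)
  step 4: S4  (read a: S4→S4)
  step 5: S2  (read b: S4→S2)
  step 6: S3  (read b: S2→S3)
  step 7: S4  (read a: S3→S4)
  step 8: S4  (read a: S4→S4)
  step 9: S4  (read a: S4→S4)

The earliest repeat is at step j = 3: A is in S4, which it already visited at step i = 2.

S4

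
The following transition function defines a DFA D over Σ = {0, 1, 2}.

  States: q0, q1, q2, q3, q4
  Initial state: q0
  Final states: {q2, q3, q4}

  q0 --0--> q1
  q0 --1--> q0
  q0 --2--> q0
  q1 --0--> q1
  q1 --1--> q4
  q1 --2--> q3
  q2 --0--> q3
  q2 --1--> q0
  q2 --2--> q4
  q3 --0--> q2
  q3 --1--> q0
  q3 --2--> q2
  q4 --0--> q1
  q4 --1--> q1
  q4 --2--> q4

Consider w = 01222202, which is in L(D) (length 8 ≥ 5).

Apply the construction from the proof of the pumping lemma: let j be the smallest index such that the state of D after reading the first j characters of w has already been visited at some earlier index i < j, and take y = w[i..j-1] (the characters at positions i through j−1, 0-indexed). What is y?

2

Run of D on w = 0 1 2 2 2 2 0 2:
  step 0: q0  (start)
  step 1: q1  (read 0: q0→q1)
  step 2: q4  (read 1: q1→q4)
  step 3: q4  (read 2: q4→q4)   ← first repeat (q4 seen earlier)
  step 4: q4  (read 2: q4→q4)
  step 5: q4  (read 2: q4→q4)
  step 6: q4  (read 2: q4→q4)
  step 7: q1  (read 0: q4→q1)
  step 8: q3  (read 2: q1→q3)

So i = 2, j = 3, giving x = w[0:2] = 01, y = w[2:3] = 2, z = w[3:8] = 22202.
Check: |xy| = 3 ≤ 5 and |y| = 1 ≥ 1. Reading y takes D from q4 back to q4, so every xyⁱz is accepted.
With |Q| = 5, pigeonhole forces a state repeat no later than step 5; the substring read between the first and second visits to that state can be pumped.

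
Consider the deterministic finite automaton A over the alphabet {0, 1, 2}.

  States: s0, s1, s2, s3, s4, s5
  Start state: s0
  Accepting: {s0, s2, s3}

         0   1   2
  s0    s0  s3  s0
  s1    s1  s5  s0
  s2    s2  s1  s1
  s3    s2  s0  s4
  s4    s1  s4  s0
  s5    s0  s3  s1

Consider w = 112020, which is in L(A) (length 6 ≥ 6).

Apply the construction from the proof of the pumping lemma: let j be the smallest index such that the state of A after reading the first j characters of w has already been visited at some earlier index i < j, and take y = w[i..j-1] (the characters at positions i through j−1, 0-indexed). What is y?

11

Run of A on w = 1 1 2 0 2 0:
  step 0: s0  (start)
  step 1: s3  (read 1: s0→s3)
  step 2: s0  (read 1: s3→s0)   ← first repeat (s0 seen earlier)
  step 3: s0  (read 2: s0→s0)
  step 4: s0  (read 0: s0→s0)
  step 5: s0  (read 2: s0→s0)
  step 6: s0  (read 0: s0→s0)

So i = 0, j = 2, giving x = w[0:0] = ε, y = w[0:2] = 11, z = w[2:6] = 2020.
Check: |xy| = 2 ≤ 6 and |y| = 2 ≥ 1. Reading y takes A from s0 back to s0, so every xyⁱz is accepted.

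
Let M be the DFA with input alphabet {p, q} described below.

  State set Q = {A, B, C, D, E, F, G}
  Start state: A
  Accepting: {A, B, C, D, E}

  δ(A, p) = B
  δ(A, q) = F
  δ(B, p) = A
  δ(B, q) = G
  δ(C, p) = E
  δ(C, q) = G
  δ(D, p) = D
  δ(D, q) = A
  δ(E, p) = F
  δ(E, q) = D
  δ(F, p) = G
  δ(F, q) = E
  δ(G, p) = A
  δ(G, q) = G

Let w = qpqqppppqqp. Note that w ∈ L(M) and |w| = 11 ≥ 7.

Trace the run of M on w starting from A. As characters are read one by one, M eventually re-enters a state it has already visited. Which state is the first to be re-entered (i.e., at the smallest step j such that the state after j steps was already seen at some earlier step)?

G

Run of M on w = q p q q p p p p q q p:
  step 0: A  (start)
  step 1: F  (read q: A→F)
  step 2: G  (read p: F→G)
  step 3: G  (read q: G→G)   ← first repeat (G seen earlier)
  step 4: G  (read q: G→G)
  step 5: A  (read p: G→A)
  step 6: B  (read p: A→B)
  step 7: A  (read p: B→A)
  step 8: B  (read p: A→B)
  step 9: G  (read q: B→G)
  step 10: G  (read q: G→G)
  step 11: A  (read p: G→A)

The earliest repeat is at step j = 3: M is in G, which it already visited at step i = 2.
The DFA has 7 states, so the proof of the pumping lemma guarantees a repeated state among the first 7+1 visited; the segment between the two visits is the pumpable y.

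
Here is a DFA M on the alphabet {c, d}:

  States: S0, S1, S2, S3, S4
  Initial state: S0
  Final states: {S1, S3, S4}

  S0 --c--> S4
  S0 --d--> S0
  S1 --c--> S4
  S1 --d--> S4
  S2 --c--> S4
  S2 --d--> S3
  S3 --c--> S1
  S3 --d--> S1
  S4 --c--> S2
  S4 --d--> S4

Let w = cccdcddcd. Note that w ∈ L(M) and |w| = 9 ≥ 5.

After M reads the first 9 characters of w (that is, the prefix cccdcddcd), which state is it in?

Run of M on the first 9 characters of w = c c c d c d d c d:
  step 0: S0  (start)
  step 1: S4  (read c: S0→S4)
  step 2: S2  (read c: S4→S2)
  step 3: S4  (read c: S2→S4)
  step 4: S4  (read d: S4→S4)
  step 5: S2  (read c: S4→S2)
  step 6: S3  (read d: S2→S3)
  step 7: S1  (read d: S3→S1)
  step 8: S4  (read c: S1→S4)
  step 9: S4  (read d: S4→S4)

After reading 9 characters, M is in state S4.

S4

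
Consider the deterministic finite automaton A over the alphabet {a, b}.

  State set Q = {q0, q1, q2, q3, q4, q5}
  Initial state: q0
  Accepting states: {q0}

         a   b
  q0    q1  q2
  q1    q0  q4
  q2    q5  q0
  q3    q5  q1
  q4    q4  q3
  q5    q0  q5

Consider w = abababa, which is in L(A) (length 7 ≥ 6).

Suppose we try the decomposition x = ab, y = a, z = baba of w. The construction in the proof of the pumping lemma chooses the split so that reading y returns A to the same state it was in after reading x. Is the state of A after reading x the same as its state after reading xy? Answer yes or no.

yes

Run of A on the first 3 characters of w = a b a:
  step 0: q0  (start)
  step 1: q1  (read a: q0→q1)
  step 2: q4  (read b: q1→q4)
  step 3: q4  (read a: q4→q4)

After x (step 2): q4. After xy (step 3): q4.
They match, so y = a drives A around a cycle from q4 back to itself; pumping y any number of times keeps A in q4 before reading z, and xyⁱz ∈ L(A) for every i ≥ 0.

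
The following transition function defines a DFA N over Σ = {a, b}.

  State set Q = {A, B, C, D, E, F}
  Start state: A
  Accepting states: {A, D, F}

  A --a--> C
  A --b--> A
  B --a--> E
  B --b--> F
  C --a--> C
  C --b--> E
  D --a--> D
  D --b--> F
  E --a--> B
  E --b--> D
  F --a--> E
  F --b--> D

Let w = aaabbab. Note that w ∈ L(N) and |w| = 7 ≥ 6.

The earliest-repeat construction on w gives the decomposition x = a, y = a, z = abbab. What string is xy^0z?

aabbab

xy⁰z = xz = a·abbab = aabbab.
Reading y = a takes N from C back to C, so after x the machine is still in C, and z then leads to the accepting state F. Hence aabbab ∈ L(N).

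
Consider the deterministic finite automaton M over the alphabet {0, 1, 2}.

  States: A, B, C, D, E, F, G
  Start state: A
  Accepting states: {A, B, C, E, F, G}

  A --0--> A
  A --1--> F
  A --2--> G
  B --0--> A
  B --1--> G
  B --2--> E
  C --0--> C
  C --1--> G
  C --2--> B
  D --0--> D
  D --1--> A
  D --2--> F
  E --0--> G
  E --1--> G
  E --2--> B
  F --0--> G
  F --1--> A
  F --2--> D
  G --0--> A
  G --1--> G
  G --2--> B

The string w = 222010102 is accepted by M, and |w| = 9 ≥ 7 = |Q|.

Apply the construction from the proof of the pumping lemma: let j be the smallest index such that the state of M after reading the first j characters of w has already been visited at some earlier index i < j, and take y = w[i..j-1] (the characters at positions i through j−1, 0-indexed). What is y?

220

State sequence: A -2-> G -2-> B -2-> E -0-> G -1-> G -0-> A -1-> F -0-> G -2-> B
First repeat at step 4: G was already visited.

So i = 1, j = 4, giving x = w[0:1] = 2, y = w[1:4] = 220, z = w[4:9] = 10102.
Check: |xy| = 4 ≤ 7 and |y| = 3 ≥ 1. Reading y takes M from G back to G, so every xyⁱz is accepted.
The DFA has 7 states, so the proof of the pumping lemma guarantees a repeated state among the first 7+1 visited; the segment between the two visits is the pumpable y.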